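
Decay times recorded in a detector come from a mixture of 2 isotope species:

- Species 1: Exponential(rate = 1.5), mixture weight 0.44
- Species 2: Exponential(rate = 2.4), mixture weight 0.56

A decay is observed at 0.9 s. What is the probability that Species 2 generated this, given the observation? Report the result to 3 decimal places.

By Bayes' theorem, P(k | x) = π_k f_k(x) / Σ_j π_j f_j(x).
Evaluate each component's likelihood at the observed value:
  p_1 = 0.38886
  p_2 = 0.27678
Multiply by the mixture weights:
  π_1·p_1 = 0.44 × 0.38886 = 0.171099
  π_2·p_2 = 0.56 × 0.27678 = 0.154997
Marginal: 0.171099 + 0.154997 = 0.326096
So the posterior for Species 2 is 0.154997 / 0.326096 ≈ 0.475.

0.475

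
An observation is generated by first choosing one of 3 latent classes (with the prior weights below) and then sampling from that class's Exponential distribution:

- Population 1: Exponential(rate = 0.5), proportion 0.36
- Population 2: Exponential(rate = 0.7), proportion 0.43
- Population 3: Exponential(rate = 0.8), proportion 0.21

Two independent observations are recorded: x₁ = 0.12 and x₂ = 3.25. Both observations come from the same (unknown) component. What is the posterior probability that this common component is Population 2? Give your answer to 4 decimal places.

P(component k | x) = w_k·f_k(x) / marginal(x), where marginal(x) = Σ_j w_j·f_j(x).
Since both observations come from the same component, the likelihood for component k is f_k(x₁)·f_k(x₂).
  p_1 = [0.5·e^(−0.5·0.12) = 0.5·e^(−0.0600) = 0.470882] × [0.0984558] = 0.0463611
  p_2 = [0.7·e^(−0.7·0.12) = 0.7·e^(−0.0840) = 0.643602] × [0.0719578] = 0.0463122
  p_3 = [0.8·e^(−0.8·0.12) = 0.8·e^(−0.0960) = 0.726771] × [0.0594189] = 0.0431839
Multiply by the mixture weights:
  w_1·p_1 = 0.36 × 0.0463611 = 0.01669
  w_2·p_2 = 0.43 × 0.0463122 = 0.0199142
  w_3·p_3 = 0.21 × 0.0431839 = 0.00906862
Evidence: 0.01669 + 0.0199142 + 0.00906862 = 0.0456729
Responsibility of Population 2: 0.0199142 / 0.0456729 ≈ 0.4360

0.4360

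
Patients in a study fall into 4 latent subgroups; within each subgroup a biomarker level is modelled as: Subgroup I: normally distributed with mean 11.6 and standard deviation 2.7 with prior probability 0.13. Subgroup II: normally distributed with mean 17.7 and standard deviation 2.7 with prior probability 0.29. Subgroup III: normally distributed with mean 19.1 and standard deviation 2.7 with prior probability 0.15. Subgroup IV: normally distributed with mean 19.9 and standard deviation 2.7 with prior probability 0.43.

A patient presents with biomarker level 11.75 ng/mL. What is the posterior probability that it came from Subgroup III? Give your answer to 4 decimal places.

P(component k | x) = w_k·f_k(x) / marginal(x), where marginal(x) = Σ_j w_j·f_j(x).
Evaluate each component's likelihood at the observed value:
  L_I = 0.147529
  L_II = 0.013032
  L_III = 0.00363394
  L_IV = 0.00155246
Multiply by the mixture weights:
  w_I·L_I = 0.13 × 0.147529 = 0.0191787
  w_II·L_II = 0.29 × 0.013032 = 0.00377929
  w_III·L_III = 0.15 × 0.00363394 = 0.000545091
  w_IV·L_IV = 0.43 × 0.00155246 = 0.000667556
Sum: 0.0191787 + 0.00377929 + 0.000545091 + 0.000667556 = 0.0241706
P(Subgroup III | the observation) = 0.000545091 / 0.0241706 ≈ 0.0226

0.0226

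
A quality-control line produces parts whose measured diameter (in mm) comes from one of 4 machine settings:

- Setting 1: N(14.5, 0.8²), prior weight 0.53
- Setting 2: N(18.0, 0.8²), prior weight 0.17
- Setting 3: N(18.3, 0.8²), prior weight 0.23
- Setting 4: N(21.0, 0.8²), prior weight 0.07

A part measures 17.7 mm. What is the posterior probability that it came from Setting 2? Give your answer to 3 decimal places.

The responsibility of component k is w_k f_k(x) divided by Σ_j w_j f_j(x).
Component likelihoods at x = 17.7 mm:
  p_1 = (1/(0.8·√(2π)))·exp(−(17.7−14.5)²/(2·0.8²)) = 0.498678·exp(-8.00000) = 0.000167288
  p_2 = (1/(0.8·√(2π)))·exp(−(17.7−18.0)²/(2·0.8²)) = 0.498678·exp(-0.07031) = 0.464819
  p_3 = (1/(0.8·√(2π)))·exp(−(17.7−18.3)²/(2·0.8²)) = 0.498678·exp(-0.28125) = 0.376422
  p_4 = (1/(0.8·√(2π)))·exp(−(17.7−21.0)²/(2·0.8²)) = 0.498678·exp(-8.50781) = 0.000100676
Multiply by the mixture weights:
  w_1·p_1 = 0.53 × 0.000167288 = 8.86625e-05
  w_2·p_2 = 0.17 × 0.464819 = 0.0790192
  w_3·p_3 = 0.23 × 0.376422 = 0.086577
  w_4·p_4 = 0.07 × 0.000100676 = 7.04729e-06
Marginal: 8.86625e-05 + 0.0790192 + 0.086577 + 7.04729e-06 = 0.165692
So the posterior for Setting 2 is 0.0790192 / 0.165692 ≈ 0.477.

0.477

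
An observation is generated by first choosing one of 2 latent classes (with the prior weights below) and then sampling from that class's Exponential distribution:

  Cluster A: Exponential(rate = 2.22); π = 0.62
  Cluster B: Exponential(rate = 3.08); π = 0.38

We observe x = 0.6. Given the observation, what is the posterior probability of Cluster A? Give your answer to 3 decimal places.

0.663

The responsibility of component k is π_k f_k(x) divided by Σ_j π_j f_j(x).
Exponential densities:
  p_A = 0.585966
  p_B = 0.48526
Weight by the priors:
  π_A·p_A = 0.62 × 0.585966 = 0.363299
  π_B·p_B = 0.38 × 0.48526 = 0.184399
Denominator: 0.363299 + 0.184399 = 0.547698
So the posterior for Cluster A is 0.363299 / 0.547698 ≈ 0.663.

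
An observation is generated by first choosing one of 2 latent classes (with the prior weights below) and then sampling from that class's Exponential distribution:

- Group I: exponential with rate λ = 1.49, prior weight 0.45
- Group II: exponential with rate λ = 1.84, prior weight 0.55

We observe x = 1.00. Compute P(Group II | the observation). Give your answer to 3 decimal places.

P(component k | x) = P(Z=k)·f_k(x) / marginal(x), where marginal(x) = Σ_j P(Z=j)·f_j(x).
Component likelihoods at x = 1.00:
  f_I = 1.49·e^(−1.49·1.00) = 1.49·e^(−1.4900) = 0.335805
  f_II = 1.84·e^(−1.84·1.00) = 1.84·e^(−1.8400) = 0.292224
Prior × likelihood for each component:
  P(Z=I)·f_I = 0.45 × 0.335805 = 0.151112
  P(Z=II)·f_II = 0.55 × 0.292224 = 0.160723
Denominator: 0.151112 + 0.160723 = 0.311836
Responsibility of Group II: 0.160723 / 0.311836 ≈ 0.515

0.515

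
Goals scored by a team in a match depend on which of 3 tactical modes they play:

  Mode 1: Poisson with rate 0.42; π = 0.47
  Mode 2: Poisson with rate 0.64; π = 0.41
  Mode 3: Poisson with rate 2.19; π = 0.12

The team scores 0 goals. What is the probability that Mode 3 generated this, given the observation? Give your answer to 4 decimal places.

0.0249

P(component k | x) = π_k·f_k(x) / marginal(x), where marginal(x) = Σ_j π_j·f_j(x).
Evaluate each component's likelihood at the observed value:
  p_1 = e^(−0.42)·0.42^0/0! = 0.657047
  p_2 = e^(−0.64)·0.64^0/0! = 0.527292
  p_3 = e^(−2.19)·2.19^0/0! = 0.111917
Weight by the priors:
  π_1·p_1 = 0.47 × 0.657047 = 0.308812
  π_2·p_2 = 0.41 × 0.527292 = 0.21619
  π_3·p_3 = 0.12 × 0.111917 = 0.01343
Marginal: 0.308812 + 0.21619 + 0.01343 = 0.538432
So the posterior for Mode 3 is 0.01343 / 0.538432 ≈ 0.0249.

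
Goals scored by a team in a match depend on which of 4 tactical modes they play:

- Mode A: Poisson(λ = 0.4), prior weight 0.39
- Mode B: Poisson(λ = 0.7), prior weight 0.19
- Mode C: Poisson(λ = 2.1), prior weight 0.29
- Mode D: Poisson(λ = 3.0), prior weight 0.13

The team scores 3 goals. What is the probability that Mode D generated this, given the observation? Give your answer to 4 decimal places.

By Bayes' theorem, P(k | x) = P(Z=k) f_k(x) / Σ_j P(Z=j) f_j(x).
Poisson probabilities:
  f_A = e^(−0.4)·0.4^3/3! = 0.00715008
  f_B = e^(−0.7)·0.7^3/3! = 0.0283881
  f_C = e^(−2.1)·2.1^3/3! = 0.189011
  f_D = e^(−3.0)·3.0^3/3! = 0.224042
Prior × likelihood for each component:
  P(Z=A)·f_A = 0.39 × 0.00715008 = 0.00278853
  P(Z=B)·f_B = 0.19 × 0.0283881 = 0.00539374
  P(Z=C)·f_C = 0.29 × 0.189011 = 0.0548133
  P(Z=D)·f_D = 0.13 × 0.224042 = 0.0291254
Marginal: 0.00278853 + 0.00539374 + 0.0548133 + 0.0291254 = 0.092121
Responsibility of Mode D: 0.0291254 / 0.092121 ≈ 0.3162

0.3162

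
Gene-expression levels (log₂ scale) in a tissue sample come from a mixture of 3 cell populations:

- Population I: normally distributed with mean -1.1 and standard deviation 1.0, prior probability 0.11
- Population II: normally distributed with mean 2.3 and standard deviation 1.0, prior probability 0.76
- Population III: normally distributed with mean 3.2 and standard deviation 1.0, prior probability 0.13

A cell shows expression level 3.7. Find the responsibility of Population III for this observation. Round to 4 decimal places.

0.2868

By Bayes' theorem, P(k | x) = π_k f_k(x) / Σ_j π_j f_j(x).
Component likelihoods at x = 3.7:
  f_I = (1/(1.0·√(2π)))·exp(−(3.7−-1.1)²/(2·1.0²)) = 0.398942·exp(-11.52000) = 3.9613e-06
  f_II = (1/(1.0·√(2π)))·exp(−(3.7−2.3)²/(2·1.0²)) = 0.398942·exp(-0.98000) = 0.149727
  f_III = (1/(1.0·√(2π)))·exp(−(3.7−3.2)²/(2·1.0²)) = 0.398942·exp(-0.12500) = 0.352065
Weight by the priors:
  π_I·f_I = 0.11 × 3.9613e-06 = 4.35743e-07
  π_II·f_II = 0.76 × 0.149727 = 0.113793
  π_III·f_III = 0.13 × 0.352065 = 0.0457685
Marginal: 4.35743e-07 + 0.113793 + 0.0457685 = 0.159562
P(Population III | x) = 0.0457685 / 0.159562 ≈ 0.2868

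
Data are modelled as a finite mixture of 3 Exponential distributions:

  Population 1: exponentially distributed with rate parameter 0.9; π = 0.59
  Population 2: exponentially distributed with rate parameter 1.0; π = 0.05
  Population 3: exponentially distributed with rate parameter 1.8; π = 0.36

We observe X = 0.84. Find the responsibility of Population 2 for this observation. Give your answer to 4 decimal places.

P(component k | x) = π_k·f_k(x) / marginal(x), where marginal(x) = Σ_j π_j·f_j(x).
Exponential densities:
  p_1 = 0.9·e^(−0.9·0.84) = 0.9·e^(−0.7560) = 0.422587
  p_2 = 1.0·e^(−1.0·0.84) = 1.0·e^(−0.8400) = 0.431711
  p_3 = 1.8·e^(−1.8·0.84) = 1.8·e^(−1.5120) = 0.396843
Prior × likelihood for each component:
  π_1·p_1 = 0.59 × 0.422587 = 0.249326
  π_2·p_2 = 0.05 × 0.431711 = 0.0215855
  π_3·p_3 = 0.36 × 0.396843 = 0.142864
Normaliser: 0.249326 + 0.0215855 + 0.142864 = 0.413775
P(Population 2 | 0.84) ≈ 0.0522

0.0522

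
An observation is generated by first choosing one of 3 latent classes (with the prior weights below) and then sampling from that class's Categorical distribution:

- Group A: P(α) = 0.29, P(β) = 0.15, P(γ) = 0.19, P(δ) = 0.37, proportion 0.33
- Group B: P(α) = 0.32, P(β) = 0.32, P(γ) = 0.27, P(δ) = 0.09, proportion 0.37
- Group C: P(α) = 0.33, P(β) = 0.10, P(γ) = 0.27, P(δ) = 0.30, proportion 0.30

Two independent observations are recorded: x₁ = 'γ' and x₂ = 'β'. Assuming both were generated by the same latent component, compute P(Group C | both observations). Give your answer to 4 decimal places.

0.1637

P(component k | x) = π_k·f_k(x) / marginal(x), where marginal(x) = Σ_j π_j·f_j(x).
Since both observations come from the same component, the likelihood for component k is f_k(x₁)·f_k(x₂).
  f_A = [P(γ | comp) = 0.19] × [0.15] = 0.0285
  f_B = [P(γ | comp) = 0.27] × [0.32] = 0.0864
  f_C = [P(γ | comp) = 0.27] × [0.1] = 0.027
Multiply by the mixture weights:
  π_A·f_A = 0.33 × 0.0285 = 0.009405
  π_B·f_B = 0.37 × 0.0864 = 0.031968
  π_C·f_C = 0.30 × 0.027 = 0.0081
Denominator: 0.009405 + 0.031968 + 0.0081 = 0.049473
P(Group C | x₁, x₂) = 0.0081 / 0.049473 ≈ 0.1637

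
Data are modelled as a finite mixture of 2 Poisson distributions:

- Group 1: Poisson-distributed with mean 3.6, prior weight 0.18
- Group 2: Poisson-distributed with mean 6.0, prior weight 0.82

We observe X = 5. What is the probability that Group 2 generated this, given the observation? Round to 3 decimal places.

0.842

By Bayes' theorem, P(k | x) = π_k f_k(x) / Σ_j π_j f_j(x).
Component likelihoods at x = 5:
  p_1 = e^(−3.6)·3.6^5/5! = 0.13768
  p_2 = e^(−6.0)·6.0^5/5! = 0.160623
Prior × likelihood for each component:
  π_1·p_1 = 0.18 × 0.13768 = 0.0247824
  π_2·p_2 = 0.82 × 0.160623 = 0.131711
Normaliser: 0.0247824 + 0.131711 = 0.156493
P(Group 2 | the observation) = 0.131711 / 0.156493 ≈ 0.842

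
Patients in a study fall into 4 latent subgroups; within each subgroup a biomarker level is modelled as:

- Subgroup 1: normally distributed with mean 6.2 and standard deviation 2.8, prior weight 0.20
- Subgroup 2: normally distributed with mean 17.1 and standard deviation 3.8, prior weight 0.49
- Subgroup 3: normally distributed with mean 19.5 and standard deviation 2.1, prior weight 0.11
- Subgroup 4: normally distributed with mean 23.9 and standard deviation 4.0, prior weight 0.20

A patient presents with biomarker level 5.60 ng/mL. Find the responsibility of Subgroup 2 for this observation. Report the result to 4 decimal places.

P(component k | x) = P(Z=k)·f_k(x) / marginal(x), where marginal(x) = Σ_j P(Z=j)·f_j(x).
Normal densities:
  L_1 = 0.139245
  L_2 = 0.00107737
  L_3 = 5.82212e-11
  L_4 = 2.8433e-06
Weight by the priors:
  P(Z=1)·L_1 = 0.20 × 0.139245 = 0.0278491
  P(Z=2)·L_2 = 0.49 × 0.00107737 = 0.000527911
  P(Z=3)·L_3 = 0.11 × 5.82212e-11 = 6.40433e-12
  P(Z=4)·L_4 = 0.20 × 2.8433e-06 = 5.6866e-07
Marginal: 0.0278491 + 0.000527911 + 6.40433e-12 + 5.6866e-07 = 0.0283776
P(Subgroup 2 | 5.60 ng/mL) = 0.000527911 / 0.0283776 ≈ 0.0186

0.0186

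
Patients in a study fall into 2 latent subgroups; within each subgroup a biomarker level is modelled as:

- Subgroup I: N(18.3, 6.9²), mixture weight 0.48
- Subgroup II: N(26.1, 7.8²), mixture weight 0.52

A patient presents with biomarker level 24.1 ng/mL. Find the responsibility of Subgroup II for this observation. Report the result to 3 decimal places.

Posterior ∝ prior × likelihood, so P(k | x) ∝ π_k f_k(x); normalise over all components.
Normal densities:
  p_I = (1/(6.9·√(2π)))·exp(−(24.1−18.3)²/(2·6.9²)) = 0.057818·exp(-0.35329) = 0.0406098
  p_II = (1/(7.8·√(2π)))·exp(−(24.1−26.1)²/(2·7.8²)) = 0.051146·exp(-0.03287) = 0.0494924
Unnormalised posteriors:
  π_I·p_I = 0.48 × 0.0406098 = 0.0194927
  π_II·p_II = 0.52 × 0.0494924 = 0.0257361
Evidence: 0.0194927 + 0.0257361 = 0.0452287
So the posterior for Subgroup II is 0.0257361 / 0.0452287 ≈ 0.569.

0.569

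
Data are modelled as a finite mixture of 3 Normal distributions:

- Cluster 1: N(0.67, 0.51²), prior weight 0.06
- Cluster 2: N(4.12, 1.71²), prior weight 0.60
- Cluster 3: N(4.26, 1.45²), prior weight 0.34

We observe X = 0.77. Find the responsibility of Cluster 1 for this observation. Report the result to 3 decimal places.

Apply Bayes' rule: the posterior for each component is proportional to its prior times its likelihood at x.
Normal densities:
  L_1 = (1/(0.51·√(2π)))·exp(−(0.77−0.67)²/(2·0.51²)) = 0.782240·exp(-0.01922) = 0.767346
  L_2 = (1/(1.71·√(2π)))·exp(−(0.77−4.12)²/(2·1.71²)) = 0.233300·exp(-1.91897) = 0.0342387
  L_3 = (1/(1.45·√(2π)))·exp(−(0.77−4.26)²/(2·1.45²)) = 0.275133·exp(-2.89658) = 0.0151906
Multiply by the mixture weights:
  P(Z=1)·L_1 = 0.06 × 0.767346 = 0.0460408
  P(Z=2)·L_2 = 0.60 × 0.0342387 = 0.0205432
  P(Z=3)·L_3 = 0.34 × 0.0151906 = 0.00516481
Sum: 0.0460408 + 0.0205432 + 0.00516481 = 0.0717488
Responsibility of Cluster 1: 0.0460408 / 0.0717488 ≈ 0.642

0.642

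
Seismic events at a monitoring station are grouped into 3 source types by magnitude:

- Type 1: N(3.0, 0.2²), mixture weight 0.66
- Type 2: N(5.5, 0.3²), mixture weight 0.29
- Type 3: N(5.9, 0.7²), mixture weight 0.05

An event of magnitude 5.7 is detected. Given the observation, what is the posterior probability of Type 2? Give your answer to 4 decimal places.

0.9186

The responsibility of component k is P(Z=k) f_k(x) divided by Σ_j P(Z=j) f_j(x).
Evaluate each component's likelihood at the observed value:
  f_1 = (1/(0.2·√(2π)))·exp(−(5.7−3.0)²/(2·0.2²)) = 1.994711·exp(-91.12500) = 5.30634e-40
  f_2 = (1/(0.3·√(2π)))·exp(−(5.7−5.5)²/(2·0.3²)) = 1.329808·exp(-0.22222) = 1.06483
  f_3 = (1/(0.7·√(2π)))·exp(−(5.7−5.9)²/(2·0.7²)) = 0.569918·exp(-0.04082) = 0.547124
Multiply by the mixture weights:
  P(Z=1)·f_1 = 0.66 × 5.30634e-40 = 3.50219e-40
  P(Z=2)·f_2 = 0.29 × 1.06483 = 0.3088
  P(Z=3)·f_3 = 0.05 × 0.547124 = 0.0273562
Sum: 3.50219e-40 + 0.3088 + 0.0273562 = 0.336156
Responsibility of Type 2: 0.3088 / 0.336156 ≈ 0.9186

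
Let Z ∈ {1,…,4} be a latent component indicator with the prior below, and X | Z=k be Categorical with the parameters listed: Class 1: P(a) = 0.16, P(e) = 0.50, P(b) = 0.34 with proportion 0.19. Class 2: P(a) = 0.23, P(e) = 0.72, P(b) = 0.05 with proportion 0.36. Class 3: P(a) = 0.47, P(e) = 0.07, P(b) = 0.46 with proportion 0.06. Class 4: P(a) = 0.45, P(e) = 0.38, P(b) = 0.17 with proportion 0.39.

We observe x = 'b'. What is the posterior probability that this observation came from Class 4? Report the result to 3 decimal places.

0.376

The responsibility of component k is π_k f_k(x) divided by Σ_j π_j f_j(x).
Categorical probabilities:
  f_1 = P(b | comp) = 0.34
  f_2 = P(b | comp) = 0.05
  f_3 = P(b | comp) = 0.46
  f_4 = P(b | comp) = 0.17
Weight by the priors:
  π_1·f_1 = 0.19 × 0.34 = 0.0646
  π_2·f_2 = 0.36 × 0.05 = 0.018
  π_3·f_3 = 0.06 × 0.46 = 0.0276
  π_4·f_4 = 0.39 × 0.17 = 0.0663
Sum: 0.0646 + 0.018 + 0.0276 + 0.0663 = 0.1765
P(Class 4 | x) ≈ 0.376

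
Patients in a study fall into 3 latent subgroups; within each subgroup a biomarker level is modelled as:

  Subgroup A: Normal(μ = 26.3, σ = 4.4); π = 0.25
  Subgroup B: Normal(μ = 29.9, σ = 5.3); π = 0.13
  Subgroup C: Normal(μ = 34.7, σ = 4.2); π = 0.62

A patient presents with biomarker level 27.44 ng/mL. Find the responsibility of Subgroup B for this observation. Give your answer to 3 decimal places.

By Bayes' theorem, P(k | x) = w_k f_k(x) / Σ_j w_j f_j(x).
Component likelihoods at x = 27.44 ng/mL:
  L_A = 0.087676
  L_B = 0.0675854
  L_C = 0.0213223
Unnormalised posteriors:
  w_A·L_A = 0.25 × 0.087676 = 0.021919
  w_B·L_B = 0.13 × 0.0675854 = 0.0087861
  w_C·L_C = 0.62 × 0.0213223 = 0.0132198
Normaliser: 0.021919 + 0.0087861 + 0.0132198 = 0.0439249
P(Subgroup B | x) = 0.0087861 / 0.0439249 ≈ 0.200

0.200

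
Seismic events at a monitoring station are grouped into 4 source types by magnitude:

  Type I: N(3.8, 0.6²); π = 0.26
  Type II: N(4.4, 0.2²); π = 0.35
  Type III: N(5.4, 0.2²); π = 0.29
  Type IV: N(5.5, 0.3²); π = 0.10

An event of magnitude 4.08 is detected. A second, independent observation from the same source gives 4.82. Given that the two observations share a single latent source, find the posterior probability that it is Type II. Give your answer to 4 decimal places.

P(component k | x) = π_k·f_k(x) / marginal(x), where marginal(x) = Σ_j π_j·f_j(x).
Since both observations come from the same component, the likelihood for component k is f_k(x₁)·f_k(x₂).
  f_I = [0.596306] × [0.156748] = 0.09347
  f_II = [0.554604] × [0.219918] = 0.121967
  f_III = [6.9334e-10] × [0.0297627] = 2.06356e-11
  f_IV = [1.81437e-05] × [0.101891] = 1.84867e-06
Prior × likelihood for each component:
  π_I·f_I = 0.26 × 0.09347 = 0.0243022
  π_II·f_II = 0.35 × 0.121967 = 0.0426886
  π_III·f_III = 0.29 × 2.06356e-11 = 5.98434e-12
  π_IV·f_IV = 0.10 × 1.84867e-06 = 1.84867e-07
Evidence: 0.0243022 + 0.0426886 + 5.98434e-12 + 1.84867e-07 = 0.066991
Responsibility of Type II: 0.0426886 / 0.066991 ≈ 0.6372

0.6372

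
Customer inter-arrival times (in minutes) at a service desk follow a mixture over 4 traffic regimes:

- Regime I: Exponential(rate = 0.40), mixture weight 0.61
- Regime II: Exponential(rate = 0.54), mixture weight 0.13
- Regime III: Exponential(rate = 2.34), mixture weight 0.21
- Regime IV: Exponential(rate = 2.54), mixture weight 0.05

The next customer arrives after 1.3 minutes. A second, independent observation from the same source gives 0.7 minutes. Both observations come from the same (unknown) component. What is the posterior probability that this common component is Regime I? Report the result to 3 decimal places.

The responsibility of component k is π_k f_k(x) divided by Σ_j π_j f_j(x).
Since both observations come from the same component, the likelihood for component k is f_k(x₁)·f_k(x₂).
  L_I = [0.237808] × [0.302313] = 0.0718926
  L_II = [0.26762] × [0.370024] = 0.0990261
  L_III = [0.11171] × [0.454822] = 0.0508082
  L_IV = [0.0934961] × [0.429198] = 0.0401284
Multiply by the mixture weights:
  π_I·L_I = 0.61 × 0.0718926 = 0.0438545
  π_II·L_II = 0.13 × 0.0990261 = 0.0128734
  π_III·L_III = 0.21 × 0.0508082 = 0.0106697
  π_IV·L_IV = 0.05 × 0.0401284 = 0.00200642
Sum: 0.0438545 + 0.0128734 + 0.0106697 + 0.00200642 = 0.069404
P(Regime I | data) ≈ 0.632

0.632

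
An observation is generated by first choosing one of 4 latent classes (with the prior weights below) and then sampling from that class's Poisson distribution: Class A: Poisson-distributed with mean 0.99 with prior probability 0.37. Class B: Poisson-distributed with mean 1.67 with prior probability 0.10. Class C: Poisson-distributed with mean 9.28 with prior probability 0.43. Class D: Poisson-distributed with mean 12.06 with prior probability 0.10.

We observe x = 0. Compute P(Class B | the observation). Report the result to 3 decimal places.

0.120

P(component k | x) = P(Z=k)·f_k(x) / marginal(x), where marginal(x) = Σ_j P(Z=j)·f_j(x).
Poisson probabilities:
  p_A = e^(−0.99)·0.99^0/0! = 0.371577
  p_B = e^(−1.67)·1.67^0/0! = 0.188247
  p_C = e^(−9.28)·9.28^0/0! = 9.32711e-05
  p_D = e^(−12.06)·12.06^0/0! = 5.7864e-06
Weight by the priors:
  P(Z=A)·p_A = 0.37 × 0.371577 = 0.137483
  P(Z=B)·p_B = 0.10 × 0.188247 = 0.0188247
  P(Z=C)·p_C = 0.43 × 9.32711e-05 = 4.01066e-05
  P(Z=D)·p_D = 0.10 × 5.7864e-06 = 5.7864e-07
Normaliser: 0.137483 + 0.0188247 + 4.01066e-05 + 5.7864e-07 = 0.156349
Responsibility of Class B: 0.0188247 / 0.156349 ≈ 0.120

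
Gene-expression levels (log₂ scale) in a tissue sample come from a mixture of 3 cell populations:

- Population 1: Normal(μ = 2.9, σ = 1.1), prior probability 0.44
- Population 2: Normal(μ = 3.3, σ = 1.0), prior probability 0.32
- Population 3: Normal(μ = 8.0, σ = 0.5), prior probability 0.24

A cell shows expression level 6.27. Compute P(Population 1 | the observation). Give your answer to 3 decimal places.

The responsibility of component k is w_k f_k(x) divided by Σ_j w_j f_j(x).
Component likelihoods at x = 6.27:
  f_1 = (1/(1.1·√(2π)))·exp(−(6.27−2.9)²/(2·1.1²)) = 0.362675·exp(-4.69293) = 0.00332202
  f_2 = (1/(1.0·√(2π)))·exp(−(6.27−3.3)²/(2·1.0²)) = 0.398942·exp(-4.41045) = 0.00484703
  f_3 = (1/(0.5·√(2π)))·exp(−(6.27−8.0)²/(2·0.5²)) = 0.797885·exp(-5.98580) = 0.00200604
Prior × likelihood for each component:
  w_1·f_1 = 0.44 × 0.00332202 = 0.00146169
  w_2·f_2 = 0.32 × 0.00484703 = 0.00155105
  w_3·f_3 = 0.24 × 0.00200604 = 0.00048145
Sum: 0.00146169 + 0.00155105 + 0.00048145 = 0.00349419
P(Population 1 | data) ≈ 0.418

0.418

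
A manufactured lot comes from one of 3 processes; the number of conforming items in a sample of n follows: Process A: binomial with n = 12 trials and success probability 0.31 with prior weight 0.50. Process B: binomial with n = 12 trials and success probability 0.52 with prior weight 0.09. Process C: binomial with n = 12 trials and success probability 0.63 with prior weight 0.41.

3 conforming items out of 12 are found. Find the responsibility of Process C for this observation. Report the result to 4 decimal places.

Apply Bayes' rule: the posterior for each component is proportional to its prior times its likelihood at x.
Evaluate each component's likelihood at the observed value:
  p_A = 0.232354
  p_B = 0.0418412
  p_C = 0.00714924
Weight by the priors:
  w_A·p_A = 0.50 × 0.232354 = 0.116177
  w_B·p_B = 0.09 × 0.0418412 = 0.00376571
  w_C·p_C = 0.41 × 0.00714924 = 0.00293119
Evidence: 0.116177 + 0.00376571 + 0.00293119 = 0.122874
Responsibility of Process C: 0.00293119 / 0.122874 ≈ 0.0239

0.0239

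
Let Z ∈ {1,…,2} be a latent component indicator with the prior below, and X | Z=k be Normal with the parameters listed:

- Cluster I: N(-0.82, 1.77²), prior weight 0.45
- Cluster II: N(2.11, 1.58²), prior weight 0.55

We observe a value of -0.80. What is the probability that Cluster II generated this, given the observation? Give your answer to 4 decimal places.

0.2007

By Bayes' theorem, P(k | x) = π_k f_k(x) / Σ_j π_j f_j(x).
Component likelihoods at x = -0.80:
  p_I = (1/(1.77·√(2π)))·exp(−(-0.80−-0.82)²/(2·1.77²)) = 0.225391·exp(-0.00006) = 0.225377
  p_II = (1/(1.58·√(2π)))·exp(−(-0.80−2.11)²/(2·1.58²)) = 0.252495·exp(-1.69606) = 0.0463087
Prior × likelihood for each component:
  π_I·p_I = 0.45 × 0.225377 = 0.10142
  π_II·p_II = 0.55 × 0.0463087 = 0.0254698
Sum: 0.10142 + 0.0254698 = 0.126889
Responsibility of Cluster II: 0.0254698 / 0.126889 ≈ 0.2007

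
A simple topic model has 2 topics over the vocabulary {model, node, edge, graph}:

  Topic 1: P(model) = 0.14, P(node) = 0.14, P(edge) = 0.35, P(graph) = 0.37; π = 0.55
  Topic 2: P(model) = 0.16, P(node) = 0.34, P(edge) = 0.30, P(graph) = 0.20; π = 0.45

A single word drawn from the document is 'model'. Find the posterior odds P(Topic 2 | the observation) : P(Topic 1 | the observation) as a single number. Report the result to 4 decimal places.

Only the two components matter; the odds are (π_i f_i(x)) / (π_j f_j(x)).
Component likelihoods at x = 'model':
  L_1 = P(model | comp) = 0.14
  L_2 = P(model | comp) = 0.16
Posterior odds = (π_2·L_2) / (π_1·L_1) = (0.45·0.16) / (0.55·0.14) = 0.072 / 0.077 ≈ 0.9351

0.9351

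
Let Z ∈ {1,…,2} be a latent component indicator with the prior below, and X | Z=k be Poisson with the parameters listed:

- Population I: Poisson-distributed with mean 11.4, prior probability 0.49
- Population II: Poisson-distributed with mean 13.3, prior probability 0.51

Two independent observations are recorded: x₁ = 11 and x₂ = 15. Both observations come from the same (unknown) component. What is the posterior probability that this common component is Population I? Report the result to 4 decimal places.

P(component k | x) = π_k·f_k(x) / marginal(x), where marginal(x) = Σ_j π_j·f_j(x).
Since both observations come from the same component, the likelihood for component k is f_k(x₁)·f_k(x₂).
  f_I = [0.118533] × [0.0611105] = 0.00724364
  f_II = [0.0966264] × [0.0922908] = 0.00891773
Weight by the priors:
  π_I·f_I = 0.49 × 0.00724364 = 0.00354938
  π_II·f_II = 0.51 × 0.00891773 = 0.00454804
Denominator: 0.00354938 + 0.00454804 = 0.00809742
P(Population I | x₁, x₂) = 0.00354938 / 0.00809742 ≈ 0.4383

0.4383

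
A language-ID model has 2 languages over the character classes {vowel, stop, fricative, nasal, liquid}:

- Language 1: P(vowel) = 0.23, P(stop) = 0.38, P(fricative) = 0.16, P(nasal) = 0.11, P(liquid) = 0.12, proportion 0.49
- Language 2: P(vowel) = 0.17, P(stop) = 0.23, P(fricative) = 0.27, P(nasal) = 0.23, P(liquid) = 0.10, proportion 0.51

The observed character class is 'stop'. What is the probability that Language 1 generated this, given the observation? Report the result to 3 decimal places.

By Bayes' theorem, P(k | x) = π_k f_k(x) / Σ_j π_j f_j(x).
Evaluate each component's likelihood at the observed value:
  f_1 = P(stop | comp) = 0.38
  f_2 = P(stop | comp) = 0.23
Weight by the priors:
  π_1·f_1 = 0.49 × 0.38 = 0.1862
  π_2·f_2 = 0.51 × 0.23 = 0.1173
Marginal: 0.1862 + 0.1173 = 0.3035
Responsibility of Language 1: 0.1862 / 0.3035 ≈ 0.614

0.614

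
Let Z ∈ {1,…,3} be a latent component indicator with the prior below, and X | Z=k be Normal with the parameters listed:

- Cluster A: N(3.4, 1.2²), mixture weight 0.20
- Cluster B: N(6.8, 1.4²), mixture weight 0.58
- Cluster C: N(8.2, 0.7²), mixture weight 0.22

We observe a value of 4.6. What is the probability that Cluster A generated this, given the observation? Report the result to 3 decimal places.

0.456

The responsibility of component k is π_k f_k(x) divided by Σ_j π_j f_j(x).
Normal densities:
  p_A = (1/(1.2·√(2π)))·exp(−(4.6−3.4)²/(2·1.2²)) = 0.332452·exp(-0.50000) = 0.201642
  p_B = (1/(1.4·√(2π)))·exp(−(4.6−6.8)²/(2·1.4²)) = 0.284959·exp(-1.23469) = 0.0829013
  p_C = (1/(0.7·√(2π)))·exp(−(4.6−8.2)²/(2·0.7²)) = 0.569918·exp(-13.22449) = 1.02917e-06
Unnormalised posteriors:
  π_A·p_A = 0.20 × 0.201642 = 0.0403285
  π_B·p_B = 0.58 × 0.0829013 = 0.0480827
  π_C·p_C = 0.22 × 1.02917e-06 = 2.26418e-07
Evidence: 0.0403285 + 0.0480827 + 2.26418e-07 = 0.0884114
So the posterior for Cluster A is 0.0403285 / 0.0884114 ≈ 0.456.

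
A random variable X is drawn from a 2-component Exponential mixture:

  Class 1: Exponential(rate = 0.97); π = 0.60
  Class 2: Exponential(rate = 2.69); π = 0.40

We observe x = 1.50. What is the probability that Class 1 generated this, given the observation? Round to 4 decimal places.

0.8771

By Bayes' theorem, P(k | x) = π_k f_k(x) / Σ_j π_j f_j(x).
Component likelihoods at x = 1.50:
  f_1 = 0.97·e^(−0.97·1.50) = 0.97·e^(−1.4550) = 0.226398
  f_2 = 2.69·e^(−2.69·1.50) = 2.69·e^(−4.0350) = 0.0475745
Multiply by the mixture weights:
  π_1·f_1 = 0.60 × 0.226398 = 0.135839
  π_2·f_2 = 0.40 × 0.0475745 = 0.0190298
Normaliser: 0.135839 + 0.0190298 = 0.154869
So the posterior for Class 1 is 0.135839 / 0.154869 ≈ 0.8771.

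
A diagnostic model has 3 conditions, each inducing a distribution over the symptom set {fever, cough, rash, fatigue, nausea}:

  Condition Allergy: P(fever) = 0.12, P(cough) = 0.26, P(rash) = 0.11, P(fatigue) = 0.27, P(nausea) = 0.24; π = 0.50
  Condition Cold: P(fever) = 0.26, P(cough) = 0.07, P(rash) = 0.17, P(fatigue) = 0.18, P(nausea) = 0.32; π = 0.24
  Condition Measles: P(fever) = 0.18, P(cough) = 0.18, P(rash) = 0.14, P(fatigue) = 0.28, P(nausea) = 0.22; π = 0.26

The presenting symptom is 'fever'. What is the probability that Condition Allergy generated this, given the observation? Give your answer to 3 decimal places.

Apply Bayes' rule: the posterior for each component is proportional to its prior times its likelihood at x.
Component likelihoods at x = 'fever':
  L_Allergy = 0.12
  L_Cold = 0.26
  L_Measles = 0.18
Weight by the priors:
  w_Allergy·L_Allergy = 0.50 × 0.12 = 0.06
  w_Cold·L_Cold = 0.24 × 0.26 = 0.0624
  w_Measles·L_Measles = 0.26 × 0.18 = 0.0468
Denominator: 0.06 + 0.0624 + 0.0468 = 0.1692
P(Condition Allergy | 'fever') = 0.06 / 0.1692 ≈ 0.355

0.355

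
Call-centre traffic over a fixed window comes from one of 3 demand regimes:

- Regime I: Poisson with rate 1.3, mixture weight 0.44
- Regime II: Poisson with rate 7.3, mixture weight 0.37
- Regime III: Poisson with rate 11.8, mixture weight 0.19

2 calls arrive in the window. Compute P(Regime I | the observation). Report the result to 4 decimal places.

0.9375

The responsibility of component k is π_k f_k(x) divided by Σ_j π_j f_j(x).
Evaluate each component's likelihood at the observed value:
  p_I = 0.230289
  p_II = 0.0179997
  p_III = 0.000522467
Unnormalised posteriors:
  π_I·p_I = 0.44 × 0.230289 = 0.101327
  π_II·p_II = 0.37 × 0.0179997 = 0.0066599
  π_III·p_III = 0.19 × 0.000522467 = 9.92688e-05
Denominator: 0.101327 + 0.0066599 + 9.92688e-05 = 0.108086
Responsibility of Regime I: 0.101327 / 0.108086 ≈ 0.9375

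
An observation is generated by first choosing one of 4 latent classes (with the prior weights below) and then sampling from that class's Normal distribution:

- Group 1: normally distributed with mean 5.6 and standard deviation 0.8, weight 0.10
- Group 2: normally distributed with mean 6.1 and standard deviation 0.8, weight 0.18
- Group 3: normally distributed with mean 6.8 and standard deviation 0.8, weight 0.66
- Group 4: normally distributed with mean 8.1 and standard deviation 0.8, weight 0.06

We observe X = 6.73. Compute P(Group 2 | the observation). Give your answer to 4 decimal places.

The responsibility of component k is w_k f_k(x) divided by Σ_j w_j f_j(x).
Component likelihoods at x = 6.73:
  f_1 = (1/(0.8·√(2π)))·exp(−(6.73−5.6)²/(2·0.8²)) = 0.498678·exp(-0.99758) = 0.183898
  f_2 = (1/(0.8·√(2π)))·exp(−(6.73−6.1)²/(2·0.8²)) = 0.498678·exp(-0.31008) = 0.365725
  f_3 = (1/(0.8·√(2π)))·exp(−(6.73−6.8)²/(2·0.8²)) = 0.498678·exp(-0.00383) = 0.496772
  f_4 = (1/(0.8·√(2π)))·exp(−(6.73−8.1)²/(2·0.8²)) = 0.498678·exp(-1.46633) = 0.115081
Unnormalised posteriors:
  w_1·f_1 = 0.10 × 0.183898 = 0.0183898
  w_2·f_2 = 0.18 × 0.365725 = 0.0658305
  w_3·f_3 = 0.66 × 0.496772 = 0.32787
  w_4·f_4 = 0.06 × 0.115081 = 0.00690483
Evidence: 0.0183898 + 0.0658305 + 0.32787 + 0.00690483 = 0.418995
Responsibility of Group 2: 0.0658305 / 0.418995 ≈ 0.1571

0.1571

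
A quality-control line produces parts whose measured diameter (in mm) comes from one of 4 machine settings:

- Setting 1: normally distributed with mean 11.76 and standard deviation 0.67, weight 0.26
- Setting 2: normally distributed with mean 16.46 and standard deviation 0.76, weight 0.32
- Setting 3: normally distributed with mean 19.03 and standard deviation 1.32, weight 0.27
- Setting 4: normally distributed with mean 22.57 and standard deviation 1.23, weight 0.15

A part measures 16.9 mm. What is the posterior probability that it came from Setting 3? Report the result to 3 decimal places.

0.135

P(component k | x) = P(Z=k)·f_k(x) / marginal(x), where marginal(x) = Σ_j P(Z=j)·f_j(x).
Component likelihoods at x = 16.9 mm:
  L_1 = (1/(0.67·√(2π)))·exp(−(16.9−11.76)²/(2·0.67²)) = 0.595436·exp(-29.42704) = 9.88172e-14
  L_2 = (1/(0.76·√(2π)))·exp(−(16.9−16.46)²/(2·0.76²)) = 0.524924·exp(-0.16759) = 0.443929
  L_3 = (1/(1.32·√(2π)))·exp(−(16.9−19.03)²/(2·1.32²)) = 0.302229·exp(-1.30191) = 0.0822097
  L_4 = (1/(1.23·√(2π)))·exp(−(16.9−22.57)²/(2·1.23²)) = 0.324343·exp(-10.62493) = 7.8824e-06
Weight by the priors:
  P(Z=1)·L_1 = 0.26 × 9.88172e-14 = 2.56925e-14
  P(Z=2)·L_2 = 0.32 × 0.443929 = 0.142057
  P(Z=3)·L_3 = 0.27 × 0.0822097 = 0.0221966
  P(Z=4)·L_4 = 0.15 × 7.8824e-06 = 1.18236e-06
Denominator: 2.56925e-14 + 0.142057 + 0.0221966 + 1.18236e-06 = 0.164255
So the posterior for Setting 3 is 0.0221966 / 0.164255 ≈ 0.135.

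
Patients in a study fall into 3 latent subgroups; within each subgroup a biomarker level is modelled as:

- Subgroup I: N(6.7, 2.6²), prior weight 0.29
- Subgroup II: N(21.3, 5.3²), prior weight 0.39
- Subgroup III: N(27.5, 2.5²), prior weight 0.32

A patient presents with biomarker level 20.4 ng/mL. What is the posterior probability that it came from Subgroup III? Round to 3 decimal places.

P(component k | x) = P(Z=k)·f_k(x) / marginal(x), where marginal(x) = Σ_j P(Z=j)·f_j(x).
Evaluate each component's likelihood at the observed value:
  f_I = 1.43512e-07
  f_II = 0.0741946
  f_III = 0.00282844
Multiply by the mixture weights:
  P(Z=I)·f_I = 0.29 × 1.43512e-07 = 4.16185e-08
  P(Z=II)·f_II = 0.39 × 0.0741946 = 0.0289359
  P(Z=III)·f_III = 0.32 × 0.00282844 = 0.000905101
Normaliser: 4.16185e-08 + 0.0289359 + 0.000905101 = 0.0298411
P(Subgroup III | data) = 0.000905101 / 0.0298411 ≈ 0.030

0.030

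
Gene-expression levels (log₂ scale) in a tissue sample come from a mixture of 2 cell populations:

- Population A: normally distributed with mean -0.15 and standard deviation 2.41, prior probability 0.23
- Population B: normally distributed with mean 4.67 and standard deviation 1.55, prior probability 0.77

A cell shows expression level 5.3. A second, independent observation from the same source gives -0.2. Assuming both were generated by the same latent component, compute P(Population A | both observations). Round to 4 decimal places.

The responsibility of component k is w_k f_k(x) divided by Σ_j w_j f_j(x).
Since both observations come from the same component, the likelihood for component k is f_k(x₁)·f_k(x₂).
  f_A = [(1/(2.41·√(2π)))·exp(−(5.3−-0.15)²/(2·2.41²)) = 0.165536·exp(-2.55699) = 0.0128353] × [0.165501] = 0.00212425
  f_B = [(1/(1.55·√(2π)))·exp(−(5.3−4.67)²/(2·1.55²)) = 0.257382·exp(-0.08260) = 0.236976] × [0.00184907] = 0.000438186
Prior × likelihood for each component:
  w_A·f_A = 0.23 × 0.00212425 = 0.000488578
  w_B·f_B = 0.77 × 0.000438186 = 0.000337403
Sum: 0.000488578 + 0.000337403 = 0.000825981
P(Population A | x₁,x₂) = 0.000488578 / 0.000825981 ≈ 0.5915

0.5915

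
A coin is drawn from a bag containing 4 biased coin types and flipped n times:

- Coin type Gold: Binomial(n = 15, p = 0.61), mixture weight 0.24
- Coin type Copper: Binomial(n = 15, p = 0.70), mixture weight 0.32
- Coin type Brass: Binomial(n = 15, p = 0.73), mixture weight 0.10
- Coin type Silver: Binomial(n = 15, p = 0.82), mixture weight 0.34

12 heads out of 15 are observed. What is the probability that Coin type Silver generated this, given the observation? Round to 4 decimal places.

Posterior ∝ prior × likelihood, so P(k | x) ∝ P(Z=k) f_k(x); normalise over all components.
Evaluate each component's likelihood at the observed value:
  L_Gold = C(15,12)·0.61^12·0.39^3 = 455·0.00265435·0.059319 = 0.0716413
  L_Copper = C(15,12)·0.70^12·0.30^3 = 455·0.0138413·0.027 = 0.17004
  L_Brass = C(15,12)·0.73^12·0.27^3 = 455·0.022902·0.019683 = 0.205105
  L_Silver = C(15,12)·0.82^12·0.18^3 = 455·0.0924201·0.005832 = 0.245242
Multiply by the mixture weights:
  P(Z=Gold)·L_Gold = 0.24 × 0.0716413 = 0.0171939
  P(Z=Copper)·L_Copper = 0.32 × 0.17004 = 0.0544129
  P(Z=Brass)·L_Brass = 0.10 × 0.205105 = 0.0205105
  P(Z=Silver)·L_Silver = 0.34 × 0.245242 = 0.0833823
Denominator: 0.0171939 + 0.0544129 + 0.0205105 + 0.0833823 = 0.1755
P(Coin type Silver | the observation) = 0.0833823 / 0.1755 ≈ 0.4751

0.4751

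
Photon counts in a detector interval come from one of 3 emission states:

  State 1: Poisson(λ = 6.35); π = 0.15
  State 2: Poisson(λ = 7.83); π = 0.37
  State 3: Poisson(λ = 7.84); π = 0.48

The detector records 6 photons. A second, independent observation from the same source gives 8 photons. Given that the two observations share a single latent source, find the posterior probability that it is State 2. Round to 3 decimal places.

0.369

P(component k | x) = w_k·f_k(x) / marginal(x), where marginal(x) = Σ_j w_j·f_j(x).
Since both observations come from the same component, the likelihood for component k is f_k(x₁)·f_k(x₂).
  p_1 = [0.159052] × [0.114525] = 0.0182154
  p_2 = [0.127266] × [0.139331] = 0.0177321
  p_3 = [0.126968] × [0.13936] = 0.0176943
Unnormalised posteriors:
  w_1·p_1 = 0.15 × 0.0182154 = 0.00273231
  w_2·p_2 = 0.37 × 0.0177321 = 0.00656088
  w_3·p_3 = 0.48 × 0.0176943 = 0.00849328
Normaliser: 0.00273231 + 0.00656088 + 0.00849328 = 0.0177865
So the posterior for State 2 is 0.00656088 / 0.0177865 ≈ 0.369.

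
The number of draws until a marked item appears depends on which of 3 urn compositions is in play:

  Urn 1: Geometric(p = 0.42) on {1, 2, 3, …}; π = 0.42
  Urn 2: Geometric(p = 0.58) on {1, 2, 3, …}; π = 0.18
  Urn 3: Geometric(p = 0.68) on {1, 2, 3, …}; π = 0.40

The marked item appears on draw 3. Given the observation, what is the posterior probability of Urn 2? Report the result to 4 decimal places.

0.1744

The responsibility of component k is π_k f_k(x) divided by Σ_j π_j f_j(x).
Evaluate each component's likelihood at the observed value:
  p_1 = 0.141288
  p_2 = 0.102312
  p_3 = 0.069632
Multiply by the mixture weights:
  π_1·p_1 = 0.42 × 0.141288 = 0.059341
  π_2·p_2 = 0.18 × 0.102312 = 0.0184162
  π_3·p_3 = 0.40 × 0.069632 = 0.0278528
Sum: 0.059341 + 0.0184162 + 0.0278528 = 0.10561
P(Urn 2 | data) ≈ 0.1744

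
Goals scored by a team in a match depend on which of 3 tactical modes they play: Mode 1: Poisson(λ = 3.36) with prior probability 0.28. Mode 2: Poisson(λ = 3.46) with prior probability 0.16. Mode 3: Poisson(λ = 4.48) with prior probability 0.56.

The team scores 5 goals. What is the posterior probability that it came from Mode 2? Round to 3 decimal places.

0.138

P(component k | x) = P(Z=k)·f_k(x) / marginal(x), where marginal(x) = Σ_j P(Z=j)·f_j(x).
Evaluate each component's likelihood at the observed value:
  p_1 = e^(−3.36)·3.36^5/5! = 0.123961
  p_2 = e^(−3.46)·3.46^5/5! = 0.129879
  p_3 = e^(−4.48)·4.48^5/5! = 0.170439
Multiply by the mixture weights:
  P(Z=1)·p_1 = 0.28 × 0.123961 = 0.0347091
  P(Z=2)·p_2 = 0.16 × 0.129879 = 0.0207807
  P(Z=3)·p_3 = 0.56 × 0.170439 = 0.095446
Evidence: 0.0347091 + 0.0207807 + 0.095446 = 0.150936
P(Mode 2 | the observation) = 0.0207807 / 0.150936 ≈ 0.138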